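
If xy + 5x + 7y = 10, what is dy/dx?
Take d/dx of both sides. Since y is implicitly a function of x, the chain rule attaches a y' = dy/dx factor whenever we differentiate through y.

Set F(x, y) = (left side) − (right side), so the curve is F = 0. Differentiating each term of F:
  d/dx[xy] = x·y' + y
  d/dx[5x] = 5
  d/dx[7y] = 7·y'
  d/dx[-10] = 0

Collecting, the y'-free part is the partial derivative in x and the y' coefficient is the partial derivative in y:
  ∂F/∂x = y + 5
  ∂F/∂y = x + 7

so d/dx[F(x, y(x))] = ∂F/∂x + (∂F/∂y)·y' = 0. Rearranging,
  dy/dx = -(∂F/∂x)/(∂F/∂y) = -(y + 5)/(x + 7) = (-y - 5)/(x + 7)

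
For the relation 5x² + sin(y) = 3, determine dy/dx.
Take d/dx of both sides. Since y is implicitly a function of x, the chain rule attaches a y' = dy/dx factor whenever we differentiate through y.

Set F(x, y) = (left side) − (right side), so the curve is F = 0. Differentiating each term of F:
  d/dx[5x^2] = 10x
  d/dx[sin(y)] = y'·cos(y)
  d/dx[-3] = 0

Collecting, the y'-free part is the partial derivative in x and the y' coefficient is the partial derivative in y:
  ∂F/∂x = 10x
  ∂F/∂y = cos(y)

so d/dx[F(x, y(x))] = ∂F/∂x + (∂F/∂y)·y' = 0. Rearranging,
  dy/dx = -(∂F/∂x)/(∂F/∂y) = -(10x)/(cos(y)) = -10x/cos(y)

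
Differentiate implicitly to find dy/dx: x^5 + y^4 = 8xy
Differentiate both sides with respect to x, treating y as y(x). By the chain rule, any term containing y contributes a factor of y' = dy/dx when we differentiate it.

Move every term to one side and write the relation as F(x, y) = 0. Term by term,
  d/dx[x^5] = 5x^4
  d/dx[-8xy] = -8x·y' - 8y
  d/dx[y^4] = 4y^3·y'

The pieces without y' make up ∂F/∂x and the coefficient of y' is ∂F/∂y:
  ∂F/∂x = 5x^4 - 8y,
  ∂F/∂y = -8x + 4y^3.

Since d/dx[F] = ∂F/∂x + (∂F/∂y)·y' = 0, solve for y':
  (∂F/∂y)·y' = -∂F/∂x
  dy/dx = -(∂F/∂x)/(∂F/∂y) = -(5x^4 - 8y)/(-8x + 4y^3) = (5x^4 - 8y)/(4(2x - y^3))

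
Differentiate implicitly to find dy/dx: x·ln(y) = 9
Apply d/dx to both sides, remembering that y depends on x. Each occurrence of y therefore brings in a y' = dy/dx via the chain rule.

With F(x, y) equal to the left-hand side minus the right, differentiate F term by term:
  d/dx[x·ln(y)] = x·y'/y + ln(y)
  d/dx[-9] = 0
Adding these up, d/dx[F] = 0 becomes
  (ln(y)) + (x/y)·y' = 0,
so isolating y',
  dy/dx = -(ln(y))/(x/y) = -y·ln(y)/x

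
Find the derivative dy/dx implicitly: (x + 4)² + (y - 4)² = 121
Take d/dx of both sides. Since y is implicitly a function of x, the chain rule attaches a y' = dy/dx factor whenever we differentiate through y.

Set F(x, y) = (left side) − (right side), so the curve is F = 0. Differentiating each term of F:
  d/dx[(x + 4)^2] = 2x + 8
  d/dx[(y - 4)^2] = 2·y'(y - 4)
  d/dx[-121] = 0

Collecting, the y'-free part is the partial derivative in x and the y' coefficient is the partial derivative in y:
  ∂F/∂x = 2x + 8
  ∂F/∂y = 2y - 8

so d/dx[F(x, y(x))] = ∂F/∂x + (∂F/∂y)·y' = 0. Rearranging,
  dy/dx = -(∂F/∂x)/(∂F/∂y) = -(2x + 8)/(2y - 8) = (-x - 4)/(y - 4)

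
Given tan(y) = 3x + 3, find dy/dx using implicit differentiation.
Apply d/dx to both sides, remembering that y depends on x. Each occurrence of y therefore brings in a y' = dy/dx via the chain rule.

With F(x, y) equal to the left-hand side minus the right, differentiate F term by term:
  d/dx[-3x] = -3
  d/dx[tan(y)] = y'(tan(y)^2 + 1)
  d/dx[-3] = 0
Adding these up, d/dx[F] = 0 becomes
  (-3) + (tan(y)^2 + 1)·y' = 0,
so isolating y',
  dy/dx = -(-3)/(tan(y)^2 + 1) = 3cos(y)^2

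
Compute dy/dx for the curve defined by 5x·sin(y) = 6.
Take d/dx of both sides. Since y is implicitly a function of x, the chain rule attaches a y' = dy/dx factor whenever we differentiate through y.

Set F(x, y) = (left side) − (right side), so the curve is F = 0. Differentiating each term of F:
  d/dx[5x·sin(y)] = 5x·y'·cos(y) + 5sin(y)
  d/dx[-6] = 0

Collecting, the y'-free part is the partial derivative in x and the y' coefficient is the partial derivative in y:
  ∂F/∂x = 5sin(y)
  ∂F/∂y = 5x·cos(y)

so d/dx[F(x, y(x))] = ∂F/∂x + (∂F/∂y)·y' = 0. Rearranging,
  dy/dx = -(∂F/∂x)/(∂F/∂y) = -(5sin(y))/(5x·cos(y)) = -tan(y)/x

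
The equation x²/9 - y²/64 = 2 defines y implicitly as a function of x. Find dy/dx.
Take d/dx of both sides. Since y is implicitly a function of x, the chain rule attaches a y' = dy/dx factor whenever we differentiate through y.

Set F(x, y) = (left side) − (right side), so the curve is F = 0. Differentiating each term of F:
  d/dx[x^2/9] = 2x/9
  d/dx[-y^2/64] = -y·y'/32
  d/dx[-2] = 0

Collecting, the y'-free part is the partial derivative in x and the y' coefficient is the partial derivative in y:
  ∂F/∂x = 2x/9
  ∂F/∂y = -y/32

so d/dx[F(x, y(x))] = ∂F/∂x + (∂F/∂y)·y' = 0. Rearranging,
  dy/dx = -(∂F/∂x)/(∂F/∂y) = -(2x/9)/(-y/32) = 64x/(9y)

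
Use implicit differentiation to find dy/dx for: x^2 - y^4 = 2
Differentiate both sides with respect to x, treating y as y(x). By the chain rule, any term containing y contributes a factor of y' = dy/dx when we differentiate it.

Move every term to one side and write the relation as F(x, y) = 0. Term by term,
  d/dx[x^2] = 2x
  d/dx[-y^4] = -4y^3·y'
  d/dx[-2] = 0

The pieces without y' make up ∂F/∂x and the coefficient of y' is ∂F/∂y:
  ∂F/∂x = 2x,
  ∂F/∂y = -4y^3.

Since d/dx[F] = ∂F/∂x + (∂F/∂y)·y' = 0, solve for y':
  (∂F/∂y)·y' = -∂F/∂x
  dy/dx = -(∂F/∂x)/(∂F/∂y) = -(2x)/(-4y^3) = x/(2y^3)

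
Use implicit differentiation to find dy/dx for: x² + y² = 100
Differentiate both sides with respect to x, treating y as y(x). By the chain rule, any term containing y contributes a factor of y' = dy/dx when we differentiate it.

Move every term to one side and write the relation as F(x, y) = 0. Term by term,
  d/dx[x^2] = 2x
  d/dx[y^2] = 2y·y'
  d/dx[-100] = 0

The pieces without y' make up ∂F/∂x and the coefficient of y' is ∂F/∂y:
  ∂F/∂x = 2x,
  ∂F/∂y = 2y.

Since d/dx[F] = ∂F/∂x + (∂F/∂y)·y' = 0, solve for y':
  (∂F/∂y)·y' = -∂F/∂x
  dy/dx = -(∂F/∂x)/(∂F/∂y) = -(2x)/(2y) = -x/y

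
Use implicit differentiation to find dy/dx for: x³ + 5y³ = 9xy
Apply d/dx to both sides, remembering that y depends on x. Each occurrence of y therefore brings in a y' = dy/dx via the chain rule.

With F(x, y) equal to the left-hand side minus the right, differentiate F term by term:
  d/dx[x^3] = 3x^2
  d/dx[-9xy] = -9x·y' - 9y
  d/dx[5y^3] = 15y^2·y'
Adding these up, d/dx[F] = 0 becomes
  (3x^2 - 9y) + (-9x + 15y^2)·y' = 0,
so isolating y',
  dy/dx = -(3x^2 - 9y)/(-9x + 15y^2) = (x^2 - 3y)/(3x - 5y^2)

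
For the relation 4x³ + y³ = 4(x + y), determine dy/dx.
Take d/dx of both sides. Since y is implicitly a function of x, the chain rule attaches a y' = dy/dx factor whenever we differentiate through y.

Set F(x, y) = (left side) − (right side), so the curve is F = 0. Differentiating each term of F:
  d/dx[4x^3] = 12x^2
  d/dx[-4x] = -4
  d/dx[y^3] = 3y^2·y'
  d/dx[-4y] = -4·y'

Collecting, the y'-free part is the partial derivative in x and the y' coefficient is the partial derivative in y:
  ∂F/∂x = 12x^2 - 4
  ∂F/∂y = 3y^2 - 4

so d/dx[F(x, y(x))] = ∂F/∂x + (∂F/∂y)·y' = 0. Rearranging,
  dy/dx = -(∂F/∂x)/(∂F/∂y) = -(12x^2 - 4)/(3y^2 - 4) = 4(1 - 3x^2)/(3y^2 - 4)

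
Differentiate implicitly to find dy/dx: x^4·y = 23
Differentiate the relation implicitly: treat y = y(x) and apply the chain rule, so every y-derivative picks up a y' = dy/dx factor.

With everything moved to the left-hand side, differentiate term by term:
  d/dx[x^4y] = x^4·y' + 4x^3y
  d/dx[-23] = 0

Separating the contributions that come from x directly and those that come through y:
  without y':      4x^3y
  multiplying y':  x^4

so (4x^3y) + (x^4)·y' = 0, and therefore
  dy/dx = -(4x^3y)/(x^4) = -4y/x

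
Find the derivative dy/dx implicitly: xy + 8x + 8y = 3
Differentiate both sides with respect to x, treating y as y(x). By the chain rule, any term containing y contributes a factor of y' = dy/dx when we differentiate it.

Move every term to one side and write the relation as F(x, y) = 0. Term by term,
  d/dx[xy] = x·y' + y
  d/dx[8x] = 8
  d/dx[8y] = 8·y'
  d/dx[-3] = 0

The pieces without y' make up ∂F/∂x and the coefficient of y' is ∂F/∂y:
  ∂F/∂x = y + 8,
  ∂F/∂y = x + 8.

Since d/dx[F] = ∂F/∂x + (∂F/∂y)·y' = 0, solve for y':
  (∂F/∂y)·y' = -∂F/∂x
  dy/dx = -(∂F/∂x)/(∂F/∂y) = -(y + 8)/(x + 8) = (-y - 8)/(x + 8)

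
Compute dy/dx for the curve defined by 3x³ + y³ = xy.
Differentiate the relation implicitly: treat y = y(x) and apply the chain rule, so every y-derivative picks up a y' = dy/dx factor.

With everything moved to the left-hand side, differentiate term by term:
  d/dx[3x^3] = 9x^2
  d/dx[-xy] = -x·y' - y
  d/dx[y^3] = 3y^2·y'

Separating the contributions that come from x directly and those that come through y:
  without y':      9x^2 - y
  multiplying y':  -x + 3y^2

so (9x^2 - y) + (-x + 3y^2)·y' = 0, and therefore
  dy/dx = -(9x^2 - y)/(-x + 3y^2) = (9x^2 - y)/(x - 3y^2)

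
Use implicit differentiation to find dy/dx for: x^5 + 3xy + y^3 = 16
Differentiate the relation implicitly: treat y = y(x) and apply the chain rule, so every y-derivative picks up a y' = dy/dx factor.

With everything moved to the left-hand side, differentiate term by term:
  d/dx[x^5] = 5x^4
  d/dx[3xy] = 3x·y' + 3y
  d/dx[y^3] = 3y^2·y'
  d/dx[-16] = 0

Separating the contributions that come from x directly and those that come through y:
  without y':      5x^4 + 3y
  multiplying y':  3x + 3y^2

so (5x^4 + 3y) + (3x + 3y^2)·y' = 0, and therefore
  dy/dx = -(5x^4 + 3y)/(3x + 3y^2) = (-5x^4/3 - y)/(x + y^2)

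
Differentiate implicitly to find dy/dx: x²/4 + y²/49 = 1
Differentiate both sides with respect to x, treating y as y(x). By the chain rule, any term containing y contributes a factor of y' = dy/dx when we differentiate it.

Move every term to one side and write the relation as F(x, y) = 0. Term by term,
  d/dx[x^2/4] = x/2
  d/dx[y^2/49] = 2y·y'/49
  d/dx[-1] = 0

The pieces without y' make up ∂F/∂x and the coefficient of y' is ∂F/∂y:
  ∂F/∂x = x/2,
  ∂F/∂y = 2y/49.

Since d/dx[F] = ∂F/∂x + (∂F/∂y)·y' = 0, solve for y':
  (∂F/∂y)·y' = -∂F/∂x
  dy/dx = -(∂F/∂x)/(∂F/∂y) = -(x/2)/(2y/49) = -49x/(4y)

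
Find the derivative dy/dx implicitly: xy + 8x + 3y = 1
Differentiate the relation implicitly: treat y = y(x) and apply the chain rule, so every y-derivative picks up a y' = dy/dx factor.

With everything moved to the left-hand side, differentiate term by term:
  d/dx[xy] = x·y' + y
  d/dx[8x] = 8
  d/dx[3y] = 3·y'
  d/dx[-1] = 0

Separating the contributions that come from x directly and those that come through y:
  without y':      y + 8
  multiplying y':  x + 3

so (y + 8) + (x + 3)·y' = 0, and therefore
  dy/dx = -(y + 8)/(x + 3) = (-y - 8)/(x + 3)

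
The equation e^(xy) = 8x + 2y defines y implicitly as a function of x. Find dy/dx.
Apply d/dx to both sides, remembering that y depends on x. Each occurrence of y therefore brings in a y' = dy/dx via the chain rule.

With F(x, y) equal to the left-hand side minus the right, differentiate F term by term:
  d/dx[-8x] = -8
  d/dx[-2y] = -2·y'
  d/dx[e^(xy)] = (x·y' + y)·e^(xy)
Adding these up, d/dx[F] = 0 becomes
  (y·e^(xy) - 8) + (x·e^(xy) - 2)·y' = 0,
so isolating y',
  dy/dx = -(y·e^(xy) - 8)/(x·e^(xy) - 2) = (-y·e^(xy) + 8)/(x·e^(xy) - 2)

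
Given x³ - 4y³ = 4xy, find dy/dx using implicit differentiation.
Differentiate the relation implicitly: treat y = y(x) and apply the chain rule, so every y-derivative picks up a y' = dy/dx factor.

With everything moved to the left-hand side, differentiate term by term:
  d/dx[x^3] = 3x^2
  d/dx[-4xy] = -4x·y' - 4y
  d/dx[-4y^3] = -12y^2·y'

Separating the contributions that come from x directly and those that come through y:
  without y':      3x^2 - 4y
  multiplying y':  -4x - 12y^2

so (3x^2 - 4y) + (-4x - 12y^2)·y' = 0, and therefore
  dy/dx = -(3x^2 - 4y)/(-4x - 12y^2) = (3x^2/4 - y)/(x + 3y^2)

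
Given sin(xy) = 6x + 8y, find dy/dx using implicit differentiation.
Differentiate the relation implicitly: treat y = y(x) and apply the chain rule, so every y-derivative picks up a y' = dy/dx factor.

With everything moved to the left-hand side, differentiate term by term:
  d/dx[-6x] = -6
  d/dx[-8y] = -8·y'
  d/dx[sin(xy)] = (x·y' + y)·cos(xy)

Separating the contributions that come from x directly and those that come through y:
  without y':      y·cos(xy) - 6
  multiplying y':  x·cos(xy) - 8

so (y·cos(xy) - 6) + (x·cos(xy) - 8)·y' = 0, and therefore
  dy/dx = -(y·cos(xy) - 6)/(x·cos(xy) - 8) = (-y·cos(xy) + 6)/(x·cos(xy) - 8)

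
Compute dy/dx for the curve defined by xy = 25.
Take d/dx of both sides. Since y is implicitly a function of x, the chain rule attaches a y' = dy/dx factor whenever we differentiate through y.

Set F(x, y) = (left side) − (right side), so the curve is F = 0. Differentiating each term of F:
  d/dx[xy] = x·y' + y
  d/dx[-25] = 0

Collecting, the y'-free part is the partial derivative in x and the y' coefficient is the partial derivative in y:
  ∂F/∂x = y
  ∂F/∂y = x

so d/dx[F(x, y(x))] = ∂F/∂x + (∂F/∂y)·y' = 0. Rearranging,
  dy/dx = -(∂F/∂x)/(∂F/∂y) = -(y)/(x) = -y/x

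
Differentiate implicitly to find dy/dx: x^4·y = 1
Differentiate both sides with respect to x, treating y as y(x). By the chain rule, any term containing y contributes a factor of y' = dy/dx when we differentiate it.

Move every term to one side and write the relation as F(x, y) = 0. Term by term,
  d/dx[x^4y] = x^4·y' + 4x^3y
  d/dx[-1] = 0

The pieces without y' make up ∂F/∂x and the coefficient of y' is ∂F/∂y:
  ∂F/∂x = 4x^3y,
  ∂F/∂y = x^4.

Since d/dx[F] = ∂F/∂x + (∂F/∂y)·y' = 0, solve for y':
  (∂F/∂y)·y' = -∂F/∂x
  dy/dx = -(∂F/∂x)/(∂F/∂y) = -(4x^3y)/(x^4) = -4y/x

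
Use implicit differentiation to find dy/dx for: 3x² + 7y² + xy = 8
Differentiate both sides with respect to x, treating y as y(x). By the chain rule, any term containing y contributes a factor of y' = dy/dx when we differentiate it.

Move every term to one side and write the relation as F(x, y) = 0. Term by term,
  d/dx[3x^2] = 6x
  d/dx[xy] = x·y' + y
  d/dx[7y^2] = 14y·y'
  d/dx[-8] = 0

The pieces without y' make up ∂F/∂x and the coefficient of y' is ∂F/∂y:
  ∂F/∂x = 6x + y,
  ∂F/∂y = x + 14y.

Since d/dx[F] = ∂F/∂x + (∂F/∂y)·y' = 0, solve for y':
  (∂F/∂y)·y' = -∂F/∂x
  dy/dx = -(∂F/∂x)/(∂F/∂y) = -(6x + y)/(x + 14y) = (-6x - y)/(x + 14y)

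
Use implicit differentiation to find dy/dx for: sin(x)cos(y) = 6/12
Take d/dx of both sides. Since y is implicitly a function of x, the chain rule attaches a y' = dy/dx factor whenever we differentiate through y.

Set F(x, y) = (left side) − (right side), so the curve is F = 0. Differentiating each term of F:
  d/dx[sin(x)·cos(y)] = -y'·sin(x)·sin(y) + cos(x)·cos(y)
  d/dx[-1/2] = 0

Collecting, the y'-free part is the partial derivative in x and the y' coefficient is the partial derivative in y:
  ∂F/∂x = cos(x)·cos(y)
  ∂F/∂y = -sin(x)·sin(y)

so d/dx[F(x, y(x))] = ∂F/∂x + (∂F/∂y)·y' = 0. Rearranging,
  dy/dx = -(∂F/∂x)/(∂F/∂y) = -(cos(x)·cos(y))/(-sin(x)·sin(y)) = 1/(tan(x)·tan(y))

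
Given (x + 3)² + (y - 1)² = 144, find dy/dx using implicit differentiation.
Differentiate both sides with respect to x, treating y as y(x). By the chain rule, any term containing y contributes a factor of y' = dy/dx when we differentiate it.

Move every term to one side and write the relation as F(x, y) = 0. Term by term,
  d/dx[(x + 3)^2] = 2x + 6
  d/dx[(y - 1)^2] = 2·y'(y - 1)
  d/dx[-144] = 0

The pieces without y' make up ∂F/∂x and the coefficient of y' is ∂F/∂y:
  ∂F/∂x = 2x + 6,
  ∂F/∂y = 2y - 2.

Since d/dx[F] = ∂F/∂x + (∂F/∂y)·y' = 0, solve for y':
  (∂F/∂y)·y' = -∂F/∂x
  dy/dx = -(∂F/∂x)/(∂F/∂y) = -(2x + 6)/(2y - 2) = (-x - 3)/(y - 1)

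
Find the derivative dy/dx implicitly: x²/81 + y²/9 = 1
Differentiate both sides with respect to x, treating y as y(x). By the chain rule, any term containing y contributes a factor of y' = dy/dx when we differentiate it.

Move every term to one side and write the relation as F(x, y) = 0. Term by term,
  d/dx[x^2/81] = 2x/81
  d/dx[y^2/9] = 2y·y'/9
  d/dx[-1] = 0

The pieces without y' make up ∂F/∂x and the coefficient of y' is ∂F/∂y:
  ∂F/∂x = 2x/81,
  ∂F/∂y = 2y/9.

Since d/dx[F] = ∂F/∂x + (∂F/∂y)·y' = 0, solve for y':
  (∂F/∂y)·y' = -∂F/∂x
  dy/dx = -(∂F/∂x)/(∂F/∂y) = -(2x/81)/(2y/9) = -x/(9y)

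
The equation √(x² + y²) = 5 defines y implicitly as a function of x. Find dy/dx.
Take d/dx of both sides. Since y is implicitly a function of x, the chain rule attaches a y' = dy/dx factor whenever we differentiate through y.

Set F(x, y) = (left side) − (right side), so the curve is F = 0. Differentiating each term of F:
  d/dx[√(x^2 + y^2)] = (x + y·y')/√(x^2 + y^2)
  d/dx[-5] = 0

Collecting, the y'-free part is the partial derivative in x and the y' coefficient is the partial derivative in y:
  ∂F/∂x = x/√(x^2 + y^2)
  ∂F/∂y = y/√(x^2 + y^2)

so d/dx[F(x, y(x))] = ∂F/∂x + (∂F/∂y)·y' = 0. Rearranging,
  dy/dx = -(∂F/∂x)/(∂F/∂y) = -(x/√(x^2 + y^2))/(y/√(x^2 + y^2)) = -x/y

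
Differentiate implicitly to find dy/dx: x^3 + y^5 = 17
Differentiate both sides with respect to x, treating y as y(x). By the chain rule, any term containing y contributes a factor of y' = dy/dx when we differentiate it.

Move every term to one side and write the relation as F(x, y) = 0. Term by term,
  d/dx[x^3] = 3x^2
  d/dx[y^5] = 5y^4·y'
  d/dx[-17] = 0

The pieces without y' make up ∂F/∂x and the coefficient of y' is ∂F/∂y:
  ∂F/∂x = 3x^2,
  ∂F/∂y = 5y^4.

Since d/dx[F] = ∂F/∂x + (∂F/∂y)·y' = 0, solve for y':
  (∂F/∂y)·y' = -∂F/∂x
  dy/dx = -(∂F/∂x)/(∂F/∂y) = -(3x^2)/(5y^4) = -3x^2/(5y^4)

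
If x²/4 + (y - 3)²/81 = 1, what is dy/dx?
Take d/dx of both sides. Since y is implicitly a function of x, the chain rule attaches a y' = dy/dx factor whenever we differentiate through y.

Set F(x, y) = (left side) − (right side), so the curve is F = 0. Differentiating each term of F:
  d/dx[x^2/4] = x/2
  d/dx[(y - 3)^2/81] = 2·y'(y - 3)/81
  d/dx[-1] = 0

Collecting, the y'-free part is the partial derivative in x and the y' coefficient is the partial derivative in y:
  ∂F/∂x = x/2
  ∂F/∂y = 2y/81 - 2/27

so d/dx[F(x, y(x))] = ∂F/∂x + (∂F/∂y)·y' = 0. Rearranging,
  dy/dx = -(∂F/∂x)/(∂F/∂y) = -(x/2)/(2y/81 - 2/27)
        = -(x/2)/(2(y - 3)/81) = -81x/(4y - 12)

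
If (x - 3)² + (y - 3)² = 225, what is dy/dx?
Differentiate both sides with respect to x, treating y as y(x). By the chain rule, any term containing y contributes a factor of y' = dy/dx when we differentiate it.

Move every term to one side and write the relation as F(x, y) = 0. Term by term,
  d/dx[(x - 3)^2] = 2x - 6
  d/dx[(y - 3)^2] = 2·y'(y - 3)
  d/dx[-225] = 0

The pieces without y' make up ∂F/∂x and the coefficient of y' is ∂F/∂y:
  ∂F/∂x = 2x - 6,
  ∂F/∂y = 2y - 6.

Since d/dx[F] = ∂F/∂x + (∂F/∂y)·y' = 0, solve for y':
  (∂F/∂y)·y' = -∂F/∂x
  dy/dx = -(∂F/∂x)/(∂F/∂y) = -(2x - 6)/(2y - 6) = (3 - x)/(y - 3)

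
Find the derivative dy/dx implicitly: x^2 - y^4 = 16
Differentiate the relation implicitly: treat y = y(x) and apply the chain rule, so every y-derivative picks up a y' = dy/dx factor.

With everything moved to the left-hand side, differentiate term by term:
  d/dx[x^2] = 2x
  d/dx[-y^4] = -4y^3·y'
  d/dx[-16] = 0

Separating the contributions that come from x directly and those that come through y:
  without y':      2x
  multiplying y':  -4y^3

so (2x) + (-4y^3)·y' = 0, and therefore
  dy/dx = -(2x)/(-4y^3) = x/(2y^3)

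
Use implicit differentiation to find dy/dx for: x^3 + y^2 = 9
Differentiate the relation implicitly: treat y = y(x) and apply the chain rule, so every y-derivative picks up a y' = dy/dx factor.

With everything moved to the left-hand side, differentiate term by term:
  d/dx[x^3] = 3x^2
  d/dx[y^2] = 2y·y'
  d/dx[-9] = 0

Separating the contributions that come from x directly and those that come through y:
  without y':      3x^2
  multiplying y':  2y

so (3x^2) + (2y)·y' = 0, and therefore
  dy/dx = -(3x^2)/(2y) = -3x^2/(2y)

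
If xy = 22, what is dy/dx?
Differentiate both sides with respect to x, treating y as y(x). By the chain rule, any term containing y contributes a factor of y' = dy/dx when we differentiate it.

Move every term to one side and write the relation as F(x, y) = 0. Term by term,
  d/dx[xy] = x·y' + y
  d/dx[-22] = 0

The pieces without y' make up ∂F/∂x and the coefficient of y' is ∂F/∂y:
  ∂F/∂x = y,
  ∂F/∂y = x.

Since d/dx[F] = ∂F/∂x + (∂F/∂y)·y' = 0, solve for y':
  (∂F/∂y)·y' = -∂F/∂x
  dy/dx = -(∂F/∂x)/(∂F/∂y) = -(y)/(x) = -y/x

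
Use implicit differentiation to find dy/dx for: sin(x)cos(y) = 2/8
Differentiate both sides with respect to x, treating y as y(x). By the chain rule, any term containing y contributes a factor of y' = dy/dx when we differentiate it.

Move every term to one side and write the relation as F(x, y) = 0. Term by term,
  d/dx[sin(x)·cos(y)] = -y'·sin(x)·sin(y) + cos(x)·cos(y)
  d/dx[-1/4] = 0

The pieces without y' make up ∂F/∂x and the coefficient of y' is ∂F/∂y:
  ∂F/∂x = cos(x)·cos(y),
  ∂F/∂y = -sin(x)·sin(y).

Since d/dx[F] = ∂F/∂x + (∂F/∂y)·y' = 0, solve for y':
  (∂F/∂y)·y' = -∂F/∂x
  dy/dx = -(∂F/∂x)/(∂F/∂y) = -(cos(x)·cos(y))/(-sin(x)·sin(y)) = 1/(tan(x)·tan(y))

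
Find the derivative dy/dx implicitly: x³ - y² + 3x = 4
Differentiate both sides with respect to x, treating y as y(x). By the chain rule, any term containing y contributes a factor of y' = dy/dx when we differentiate it.

Move every term to one side and write the relation as F(x, y) = 0. Term by term,
  d/dx[x^3] = 3x^2
  d/dx[3x] = 3
  d/dx[-y^2] = -2y·y'
  d/dx[-4] = 0

The pieces without y' make up ∂F/∂x and the coefficient of y' is ∂F/∂y:
  ∂F/∂x = 3x^2 + 3,
  ∂F/∂y = -2y.

Since d/dx[F] = ∂F/∂x + (∂F/∂y)·y' = 0, solve for y':
  (∂F/∂y)·y' = -∂F/∂x
  dy/dx = -(∂F/∂x)/(∂F/∂y) = -(3x^2 + 3)/(-2y) = 3(x^2 + 1)/(2y)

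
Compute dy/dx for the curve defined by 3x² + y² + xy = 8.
Differentiate the relation implicitly: treat y = y(x) and apply the chain rule, so every y-derivative picks up a y' = dy/dx factor.

With everything moved to the left-hand side, differentiate term by term:
  d/dx[3x^2] = 6x
  d/dx[xy] = x·y' + y
  d/dx[y^2] = 2y·y'
  d/dx[-8] = 0

Separating the contributions that come from x directly and those that come through y:
  without y':      6x + y
  multiplying y':  x + 2y

so (6x + y) + (x + 2y)·y' = 0, and therefore
  dy/dx = -(6x + y)/(x + 2y) = (-6x - y)/(x + 2y)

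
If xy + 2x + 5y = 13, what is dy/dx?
Apply d/dx to both sides, remembering that y depends on x. Each occurrence of y therefore brings in a y' = dy/dx via the chain rule.

With F(x, y) equal to the left-hand side minus the right, differentiate F term by term:
  d/dx[xy] = x·y' + y
  d/dx[2x] = 2
  d/dx[5y] = 5·y'
  d/dx[-13] = 0
Adding these up, d/dx[F] = 0 becomes
  (y + 2) + (x + 5)·y' = 0,
so isolating y',
  dy/dx = -(y + 2)/(x + 5) = (-y - 2)/(x + 5)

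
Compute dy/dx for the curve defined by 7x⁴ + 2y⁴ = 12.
Apply d/dx to both sides, remembering that y depends on x. Each occurrence of y therefore brings in a y' = dy/dx via the chain rule.

With F(x, y) equal to the left-hand side minus the right, differentiate F term by term:
  d/dx[7x^4] = 28x^3
  d/dx[2y^4] = 8y^3·y'
  d/dx[-12] = 0
Adding these up, d/dx[F] = 0 becomes
  (28x^3) + (8y^3)·y' = 0,
so isolating y',
  dy/dx = -(28x^3)/(8y^3) = -7x^3/(2y^3)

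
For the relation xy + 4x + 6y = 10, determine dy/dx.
Differentiate both sides with respect to x, treating y as y(x). By the chain rule, any term containing y contributes a factor of y' = dy/dx when we differentiate it.

Move every term to one side and write the relation as F(x, y) = 0. Term by term,
  d/dx[xy] = x·y' + y
  d/dx[4x] = 4
  d/dx[6y] = 6·y'
  d/dx[-10] = 0

The pieces without y' make up ∂F/∂x and the coefficient of y' is ∂F/∂y:
  ∂F/∂x = y + 4,
  ∂F/∂y = x + 6.

Since d/dx[F] = ∂F/∂x + (∂F/∂y)·y' = 0, solve for y':
  (∂F/∂y)·y' = -∂F/∂x
  dy/dx = -(∂F/∂x)/(∂F/∂y) = -(y + 4)/(x + 6) = (-y - 4)/(x + 6)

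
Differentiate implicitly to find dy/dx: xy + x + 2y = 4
Differentiate both sides with respect to x, treating y as y(x). By the chain rule, any term containing y contributes a factor of y' = dy/dx when we differentiate it.

Move every term to one side and write the relation as F(x, y) = 0. Term by term,
  d/dx[xy] = x·y' + y
  d/dx[x] = 1
  d/dx[2y] = 2·y'
  d/dx[-4] = 0

The pieces without y' make up ∂F/∂x and the coefficient of y' is ∂F/∂y:
  ∂F/∂x = y + 1,
  ∂F/∂y = x + 2.

Since d/dx[F] = ∂F/∂x + (∂F/∂y)·y' = 0, solve for y':
  (∂F/∂y)·y' = -∂F/∂x
  dy/dx = -(∂F/∂x)/(∂F/∂y) = -(y + 1)/(x + 2) = (-y - 1)/(x + 2)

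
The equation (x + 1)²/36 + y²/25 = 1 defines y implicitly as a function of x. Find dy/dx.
Differentiate both sides with respect to x, treating y as y(x). By the chain rule, any term containing y contributes a factor of y' = dy/dx when we differentiate it.

Move every term to one side and write the relation as F(x, y) = 0. Term by term,
  d/dx[y^2/25] = 2y·y'/25
  d/dx[(x + 1)^2/36] = x/18 + 1/18
  d/dx[-1] = 0

The pieces without y' make up ∂F/∂x and the coefficient of y' is ∂F/∂y:
  ∂F/∂x = x/18 + 1/18,
  ∂F/∂y = 2y/25.

Since d/dx[F] = ∂F/∂x + (∂F/∂y)·y' = 0, solve for y':
  (∂F/∂y)·y' = -∂F/∂x
  dy/dx = -(∂F/∂x)/(∂F/∂y) = -(x/18 + 1/18)/(2y/25)
        = -((x + 1)/18)/(2y/25) = 25(-x - 1)/(36y)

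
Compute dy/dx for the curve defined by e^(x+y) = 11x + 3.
Take d/dx of both sides. Since y is implicitly a function of x, the chain rule attaches a y' = dy/dx factor whenever we differentiate through y.

Set F(x, y) = (left side) − (right side), so the curve is F = 0. Differentiating each term of F:
  d/dx[-11x] = -11
  d/dx[e^(x + y)] = (y' + 1)·e^(x + y)
  d/dx[-3] = 0

Collecting, the y'-free part is the partial derivative in x and the y' coefficient is the partial derivative in y:
  ∂F/∂x = e^(x + y) - 11
  ∂F/∂y = e^(x + y)

so d/dx[F(x, y(x))] = ∂F/∂x + (∂F/∂y)·y' = 0. Rearranging,
  dy/dx = -(∂F/∂x)/(∂F/∂y) = -(e^(x + y) - 11)/(e^(x + y)) = 11e^(-x - y) - 1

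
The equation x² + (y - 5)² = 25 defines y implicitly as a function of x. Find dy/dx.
Differentiate both sides with respect to x, treating y as y(x). By the chain rule, any term containing y contributes a factor of y' = dy/dx when we differentiate it.

Move every term to one side and write the relation as F(x, y) = 0. Term by term,
  d/dx[x^2] = 2x
  d/dx[(y - 5)^2] = 2·y'(y - 5)
  d/dx[-25] = 0

The pieces without y' make up ∂F/∂x and the coefficient of y' is ∂F/∂y:
  ∂F/∂x = 2x,
  ∂F/∂y = 2y - 10.

Since d/dx[F] = ∂F/∂x + (∂F/∂y)·y' = 0, solve for y':
  (∂F/∂y)·y' = -∂F/∂x
  dy/dx = -(∂F/∂x)/(∂F/∂y) = -(2x)/(2y - 10) = -x/(y - 5)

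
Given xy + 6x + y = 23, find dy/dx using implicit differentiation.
Differentiate the relation implicitly: treat y = y(x) and apply the chain rule, so every y-derivative picks up a y' = dy/dx factor.

With everything moved to the left-hand side, differentiate term by term:
  d/dx[xy] = x·y' + y
  d/dx[6x] = 6
  d/dx[y] = y'
  d/dx[-23] = 0

Separating the contributions that come from x directly and those that come through y:
  without y':      y + 6
  multiplying y':  x + 1

so (y + 6) + (x + 1)·y' = 0, and therefore
  dy/dx = -(y + 6)/(x + 1) = (-y - 6)/(x + 1)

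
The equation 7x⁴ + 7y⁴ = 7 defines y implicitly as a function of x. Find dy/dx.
Differentiate both sides with respect to x, treating y as y(x). By the chain rule, any term containing y contributes a factor of y' = dy/dx when we differentiate it.

Move every term to one side and write the relation as F(x, y) = 0. Term by term,
  d/dx[7x^4] = 28x^3
  d/dx[7y^4] = 28y^3·y'
  d/dx[-7] = 0

The pieces without y' make up ∂F/∂x and the coefficient of y' is ∂F/∂y:
  ∂F/∂x = 28x^3,
  ∂F/∂y = 28y^3.

Since d/dx[F] = ∂F/∂x + (∂F/∂y)·y' = 0, solve for y':
  (∂F/∂y)·y' = -∂F/∂x
  dy/dx = -(∂F/∂x)/(∂F/∂y) = -(28x^3)/(28y^3) = -x^3/y^3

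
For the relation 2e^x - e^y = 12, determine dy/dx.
Apply d/dx to both sides, remembering that y depends on x. Each occurrence of y therefore brings in a y' = dy/dx via the chain rule.

With F(x, y) equal to the left-hand side minus the right, differentiate F term by term:
  d/dx[2e^(x)] = 2e^(x)
  d/dx[-e^(y)] = -y'·e^(y)
  d/dx[-12] = 0
Adding these up, d/dx[F] = 0 becomes
  (2e^(x)) + (-e^(y))·y' = 0,
so isolating y',
  dy/dx = -(2e^(x))/(-e^(y)) = 2e^(x - y)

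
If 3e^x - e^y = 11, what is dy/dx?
Apply d/dx to both sides, remembering that y depends on x. Each occurrence of y therefore brings in a y' = dy/dx via the chain rule.

With F(x, y) equal to the left-hand side minus the right, differentiate F term by term:
  d/dx[3e^(x)] = 3e^(x)
  d/dx[-e^(y)] = -y'·e^(y)
  d/dx[-11] = 0
Adding these up, d/dx[F] = 0 becomes
  (3e^(x)) + (-e^(y))·y' = 0,
so isolating y',
  dy/dx = -(3e^(x))/(-e^(y)) = 3e^(x - y)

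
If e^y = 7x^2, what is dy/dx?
Differentiate both sides with respect to x, treating y as y(x). By the chain rule, any term containing y contributes a factor of y' = dy/dx when we differentiate it.

Move every term to one side and write the relation as F(x, y) = 0. Term by term,
  d/dx[-7x^2] = -14x
  d/dx[e^(y)] = y'·e^(y)

The pieces without y' make up ∂F/∂x and the coefficient of y' is ∂F/∂y:
  ∂F/∂x = -14x,
  ∂F/∂y = e^(y).

Since d/dx[F] = ∂F/∂x + (∂F/∂y)·y' = 0, solve for y':
  (∂F/∂y)·y' = -∂F/∂x
  dy/dx = -(∂F/∂x)/(∂F/∂y) = -(-14x)/(e^(y)) = 14x·e^(-y)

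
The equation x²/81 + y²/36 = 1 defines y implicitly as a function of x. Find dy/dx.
Differentiate both sides with respect to x, treating y as y(x). By the chain rule, any term containing y contributes a factor of y' = dy/dx when we differentiate it.

Move every term to one side and write the relation as F(x, y) = 0. Term by term,
  d/dx[x^2/81] = 2x/81
  d/dx[y^2/36] = y·y'/18
  d/dx[-1] = 0

The pieces without y' make up ∂F/∂x and the coefficient of y' is ∂F/∂y:
  ∂F/∂x = 2x/81,
  ∂F/∂y = y/18.

Since d/dx[F] = ∂F/∂x + (∂F/∂y)·y' = 0, solve for y':
  (∂F/∂y)·y' = -∂F/∂x
  dy/dx = -(∂F/∂x)/(∂F/∂y) = -(2x/81)/(y/18) = -4x/(9y)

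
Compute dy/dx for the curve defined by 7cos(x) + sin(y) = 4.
Apply d/dx to both sides, remembering that y depends on x. Each occurrence of y therefore brings in a y' = dy/dx via the chain rule.

With F(x, y) equal to the left-hand side minus the right, differentiate F term by term:
  d/dx[sin(y)] = y'·cos(y)
  d/dx[7cos(x)] = -7sin(x)
  d/dx[-4] = 0
Adding these up, d/dx[F] = 0 becomes
  (-7sin(x)) + (cos(y))·y' = 0,
so isolating y',
  dy/dx = -(-7sin(x))/(cos(y)) = 7sin(x)/cos(y)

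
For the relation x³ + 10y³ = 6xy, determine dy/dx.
Differentiate the relation implicitly: treat y = y(x) and apply the chain rule, so every y-derivative picks up a y' = dy/dx factor.

With everything moved to the left-hand side, differentiate term by term:
  d/dx[x^3] = 3x^2
  d/dx[-6xy] = -6x·y' - 6y
  d/dx[10y^3] = 30y^2·y'

Separating the contributions that come from x directly and those that come through y:
  without y':      3x^2 - 6y
  multiplying y':  -6x + 30y^2

so (3x^2 - 6y) + (-6x + 30y^2)·y' = 0, and therefore
  dy/dx = -(3x^2 - 6y)/(-6x + 30y^2) = (x^2/2 - y)/(x - 5y^2)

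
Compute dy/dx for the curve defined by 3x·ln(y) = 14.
Take d/dx of both sides. Since y is implicitly a function of x, the chain rule attaches a y' = dy/dx factor whenever we differentiate through y.

Set F(x, y) = (left side) − (right side), so the curve is F = 0. Differentiating each term of F:
  d/dx[3x·ln(y)] = 3x·y'/y + 3ln(y)
  d/dx[-14] = 0

Collecting, the y'-free part is the partial derivative in x and the y' coefficient is the partial derivative in y:
  ∂F/∂x = 3ln(y)
  ∂F/∂y = 3x/y

so d/dx[F(x, y(x))] = ∂F/∂x + (∂F/∂y)·y' = 0. Rearranging,
  dy/dx = -(∂F/∂x)/(∂F/∂y) = -(3ln(y))/(3x/y) = -y·ln(y)/x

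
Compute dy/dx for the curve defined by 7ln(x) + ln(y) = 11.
Take d/dx of both sides. Since y is implicitly a function of x, the chain rule attaches a y' = dy/dx factor whenever we differentiate through y.

Set F(x, y) = (left side) − (right side), so the curve is F = 0. Differentiating each term of F:
  d/dx[7ln(x)] = 7/x
  d/dx[ln(y)] = y'/y
  d/dx[-11] = 0

Collecting, the y'-free part is the partial derivative in x and the y' coefficient is the partial derivative in y:
  ∂F/∂x = 7/x
  ∂F/∂y = 1/y

so d/dx[F(x, y(x))] = ∂F/∂x + (∂F/∂y)·y' = 0. Rearranging,
  dy/dx = -(∂F/∂x)/(∂F/∂y) = -(7/x)/(1/y) = -7y/x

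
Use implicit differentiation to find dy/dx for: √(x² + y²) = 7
Take d/dx of both sides. Since y is implicitly a function of x, the chain rule attaches a y' = dy/dx factor whenever we differentiate through y.

Set F(x, y) = (left side) − (right side), so the curve is F = 0. Differentiating each term of F:
  d/dx[√(x^2 + y^2)] = (x + y·y')/√(x^2 + y^2)
  d/dx[-7] = 0

Collecting, the y'-free part is the partial derivative in x and the y' coefficient is the partial derivative in y:
  ∂F/∂x = x/√(x^2 + y^2)
  ∂F/∂y = y/√(x^2 + y^2)

so d/dx[F(x, y(x))] = ∂F/∂x + (∂F/∂y)·y' = 0. Rearranging,
  dy/dx = -(∂F/∂x)/(∂F/∂y) = -(x/√(x^2 + y^2))/(y/√(x^2 + y^2)) = -x/y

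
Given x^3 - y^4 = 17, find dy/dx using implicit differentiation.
Take d/dx of both sides. Since y is implicitly a function of x, the chain rule attaches a y' = dy/dx factor whenever we differentiate through y.

Set F(x, y) = (left side) − (right side), so the curve is F = 0. Differentiating each term of F:
  d/dx[x^3] = 3x^2
  d/dx[-y^4] = -4y^3·y'
  d/dx[-17] = 0

Collecting, the y'-free part is the partial derivative in x and the y' coefficient is the partial derivative in y:
  ∂F/∂x = 3x^2
  ∂F/∂y = -4y^3

so d/dx[F(x, y(x))] = ∂F/∂x + (∂F/∂y)·y' = 0. Rearranging,
  dy/dx = -(∂F/∂x)/(∂F/∂y) = -(3x^2)/(-4y^3) = 3x^2/(4y^3)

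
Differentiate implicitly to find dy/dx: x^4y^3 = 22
Differentiate the relation implicitly: treat y = y(x) and apply the chain rule, so every y-derivative picks up a y' = dy/dx factor.

With everything moved to the left-hand side, differentiate term by term:
  d/dx[x^4y^3] = 3x^4y^2·y' + 4x^3y^3
  d/dx[-22] = 0

Separating the contributions that come from x directly and those that come through y:
  without y':      4x^3y^3
  multiplying y':  3x^4y^2

so (4x^3y^3) + (3x^4y^2)·y' = 0, and therefore
  dy/dx = -(4x^3y^3)/(3x^4y^2) = -4y/(3x)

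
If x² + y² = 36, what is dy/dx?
Take d/dx of both sides. Since y is implicitly a function of x, the chain rule attaches a y' = dy/dx factor whenever we differentiate through y.

Set F(x, y) = (left side) − (right side), so the curve is F = 0. Differentiating each term of F:
  d/dx[x^2] = 2x
  d/dx[y^2] = 2y·y'
  d/dx[-36] = 0

Collecting, the y'-free part is the partial derivative in x and the y' coefficient is the partial derivative in y:
  ∂F/∂x = 2x
  ∂F/∂y = 2y

so d/dx[F(x, y(x))] = ∂F/∂x + (∂F/∂y)·y' = 0. Rearranging,
  dy/dx = -(∂F/∂x)/(∂F/∂y) = -(2x)/(2y) = -x/y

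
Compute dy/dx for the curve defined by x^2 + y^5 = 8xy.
Apply d/dx to both sides, remembering that y depends on x. Each occurrence of y therefore brings in a y' = dy/dx via the chain rule.

With F(x, y) equal to the left-hand side minus the right, differentiate F term by term:
  d/dx[x^2] = 2x
  d/dx[-8xy] = -8x·y' - 8y
  d/dx[y^5] = 5y^4·y'
Adding these up, d/dx[F] = 0 becomes
  (2x - 8y) + (-8x + 5y^4)·y' = 0,
so isolating y',
  dy/dx = -(2x - 8y)/(-8x + 5y^4) = 2(x - 4y)/(8x - 5y^4)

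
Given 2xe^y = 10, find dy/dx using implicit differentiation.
Differentiate both sides with respect to x, treating y as y(x). By the chain rule, any term containing y contributes a factor of y' = dy/dx when we differentiate it.

Move every term to one side and write the relation as F(x, y) = 0. Term by term,
  d/dx[2x·e^(y)] = 2x·y'·e^(y) + 2e^(y)
  d/dx[-10] = 0

The pieces without y' make up ∂F/∂x and the coefficient of y' is ∂F/∂y:
  ∂F/∂x = 2e^(y),
  ∂F/∂y = 2x·e^(y).

Since d/dx[F] = ∂F/∂x + (∂F/∂y)·y' = 0, solve for y':
  (∂F/∂y)·y' = -∂F/∂x
  dy/dx = -(∂F/∂x)/(∂F/∂y) = -(2e^(y))/(2x·e^(y)) = -1/x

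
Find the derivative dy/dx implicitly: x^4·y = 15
Differentiate the relation implicitly: treat y = y(x) and apply the chain rule, so every y-derivative picks up a y' = dy/dx factor.

With everything moved to the left-hand side, differentiate term by term:
  d/dx[x^4y] = x^4·y' + 4x^3y
  d/dx[-15] = 0

Separating the contributions that come from x directly and those that come through y:
  without y':      4x^3y
  multiplying y':  x^4

so (4x^3y) + (x^4)·y' = 0, and therefore
  dy/dx = -(4x^3y)/(x^4) = -4y/x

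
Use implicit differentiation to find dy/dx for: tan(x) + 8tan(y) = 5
Apply d/dx to both sides, remembering that y depends on x. Each occurrence of y therefore brings in a y' = dy/dx via the chain rule.

With F(x, y) equal to the left-hand side minus the right, differentiate F term by term:
  d/dx[tan(x)] = tan(x)^2 + 1
  d/dx[8tan(y)] = 8·y'(tan(y)^2 + 1)
  d/dx[-5] = 0
Adding these up, d/dx[F] = 0 becomes
  (tan(x)^2 + 1) + (8tan(y)^2 + 8)·y' = 0,
so isolating y',
  dy/dx = -(tan(x)^2 + 1)/(8tan(y)^2 + 8) = -cos(y)^2/(8cos(x)^2)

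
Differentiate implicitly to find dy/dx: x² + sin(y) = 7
Differentiate both sides with respect to x, treating y as y(x). By the chain rule, any term containing y contributes a factor of y' = dy/dx when we differentiate it.

Move every term to one side and write the relation as F(x, y) = 0. Term by term,
  d/dx[x^2] = 2x
  d/dx[sin(y)] = y'·cos(y)
  d/dx[-7] = 0

The pieces without y' make up ∂F/∂x and the coefficient of y' is ∂F/∂y:
  ∂F/∂x = 2x,
  ∂F/∂y = cos(y).

Since d/dx[F] = ∂F/∂x + (∂F/∂y)·y' = 0, solve for y':
  (∂F/∂y)·y' = -∂F/∂x
  dy/dx = -(∂F/∂x)/(∂F/∂y) = -(2x)/(cos(y)) = -2x/cos(y)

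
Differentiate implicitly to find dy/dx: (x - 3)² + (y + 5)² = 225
Apply d/dx to both sides, remembering that y depends on x. Each occurrence of y therefore brings in a y' = dy/dx via the chain rule.

With F(x, y) equal to the left-hand side minus the right, differentiate F term by term:
  d/dx[(x - 3)^2] = 2x - 6
  d/dx[(y + 5)^2] = 2·y'(y + 5)
  d/dx[-225] = 0
Adding these up, d/dx[F] = 0 becomes
  (2x - 6) + (2y + 10)·y' = 0,
so isolating y',
  dy/dx = -(2x - 6)/(2y + 10) = (3 - x)/(y + 5)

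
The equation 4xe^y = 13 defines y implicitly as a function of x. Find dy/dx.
Differentiate both sides with respect to x, treating y as y(x). By the chain rule, any term containing y contributes a factor of y' = dy/dx when we differentiate it.

Move every term to one side and write the relation as F(x, y) = 0. Term by term,
  d/dx[4x·e^(y)] = 4x·y'·e^(y) + 4e^(y)
  d/dx[-13] = 0

The pieces without y' make up ∂F/∂x and the coefficient of y' is ∂F/∂y:
  ∂F/∂x = 4e^(y),
  ∂F/∂y = 4x·e^(y).

Since d/dx[F] = ∂F/∂x + (∂F/∂y)·y' = 0, solve for y':
  (∂F/∂y)·y' = -∂F/∂x
  dy/dx = -(∂F/∂x)/(∂F/∂y) = -(4e^(y))/(4x·e^(y)) = -1/x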